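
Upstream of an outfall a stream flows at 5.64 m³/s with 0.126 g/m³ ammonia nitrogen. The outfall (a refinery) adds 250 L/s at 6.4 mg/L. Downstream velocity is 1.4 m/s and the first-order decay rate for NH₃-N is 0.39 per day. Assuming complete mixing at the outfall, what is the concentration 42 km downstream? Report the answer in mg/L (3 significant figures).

250 L/s = 0.25 m³/s.
After complete mixing, C₀ = (0.25·6.4 + 5.64·0.126) / 5.89 = 0.3923 mg/L.
Travel time t = 4.2e+04 m / 1.4 m/s = 3e+04 s = 0.3472 d.
C = 0.3923·exp(−0.39·0.3472) = 0.3923·0.8734 = 0.3426 mg/L.

0.343 mg/L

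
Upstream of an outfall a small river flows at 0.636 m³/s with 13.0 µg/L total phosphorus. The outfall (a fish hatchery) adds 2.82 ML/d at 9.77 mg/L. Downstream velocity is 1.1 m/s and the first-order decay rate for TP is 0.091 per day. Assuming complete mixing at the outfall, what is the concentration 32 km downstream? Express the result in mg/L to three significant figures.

2.82 ML/d = 0.03264 m³/s.
13.0 µg/L = 0.013 mg/L.
After complete mixing, C₀ = (0.03264·9.77 + 0.636·0.013) / 0.6686 = 0.4893 mg/L.
Travel time t = 3.2e+04 m / 1.1 m/s = 2.909e+04 s = 0.3367 d.
C = 0.4893·exp(−0.091·0.3367) = 0.4893·0.9698 = 0.4745 mg/L.

0.475 mg/L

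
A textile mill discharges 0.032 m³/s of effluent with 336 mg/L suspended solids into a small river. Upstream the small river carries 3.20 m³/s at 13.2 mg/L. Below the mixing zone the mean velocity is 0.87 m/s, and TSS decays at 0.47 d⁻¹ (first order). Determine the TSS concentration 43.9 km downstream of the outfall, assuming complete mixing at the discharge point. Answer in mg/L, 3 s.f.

12.5 mg/L

After complete mixing, C₀ = (0.032·336 + 3.2·13.2) / 3.232 = 16.4 mg/L.
Travel time t = 4.39e+04 m / 0.87 m/s = 5.046e+04 s = 0.584 d.
C = 16.4·exp(−0.47·0.584) = 16.4·0.76 = 12.46 mg/L.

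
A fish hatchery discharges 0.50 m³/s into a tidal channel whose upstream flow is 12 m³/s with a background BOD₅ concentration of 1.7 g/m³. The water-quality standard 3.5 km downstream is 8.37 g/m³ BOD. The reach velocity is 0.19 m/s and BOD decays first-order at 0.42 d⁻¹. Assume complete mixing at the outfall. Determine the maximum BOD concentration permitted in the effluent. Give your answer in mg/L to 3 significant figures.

188 mg/L

Travel time to the compliance point: t = 3500/0.19 = 1.842e+04 s = 0.2132 d; decay factor exp(−0.42·0.2132) = 0.9143.
So the concentration just after mixing may be at most 8.37/0.9143 = 9.154 mg/L.
Mass balance: 9.154·12.5 = 0.5·Cₑ + 12·1.7.
Cₑ = (114.4 − 20.4) / 0.5 = 188.1 mg/L.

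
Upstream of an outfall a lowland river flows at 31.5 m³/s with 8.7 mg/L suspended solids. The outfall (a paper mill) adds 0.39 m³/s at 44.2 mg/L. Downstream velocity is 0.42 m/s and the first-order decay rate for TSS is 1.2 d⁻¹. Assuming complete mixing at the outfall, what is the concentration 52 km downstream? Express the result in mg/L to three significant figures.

After complete mixing, C₀ = (0.39·44.2 + 31.5·8.7) / 31.89 = 9.134 mg/L.
Travel time t = 5.2e+04 m / 0.42 m/s = 1.238e+05 s = 1.433 d.
C = 9.134·exp(−1.2·1.433) = 9.134·0.1791 = 1.636 mg/L.

1.64 mg/L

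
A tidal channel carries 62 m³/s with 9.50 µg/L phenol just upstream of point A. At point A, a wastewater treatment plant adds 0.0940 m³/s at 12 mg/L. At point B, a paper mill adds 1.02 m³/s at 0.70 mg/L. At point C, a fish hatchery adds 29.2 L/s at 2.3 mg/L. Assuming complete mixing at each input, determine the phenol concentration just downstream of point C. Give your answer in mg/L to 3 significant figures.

0.0396 mg/L

9.50 µg/L = 0.0095 mg/L.
After input A: C = (62·0.0095 + 0.094·12) / 62.09 = 0.02765 mg/L.
After input B: C = (62.09·0.02765 + 1.02·0.7) / 63.11 = 0.03852 mg/L.
29.2 L/s = 0.0292 m³/s.
After input C: C = (63.11·0.03852 + 0.0292·2.3) / 63.14 = 0.03956 mg/L.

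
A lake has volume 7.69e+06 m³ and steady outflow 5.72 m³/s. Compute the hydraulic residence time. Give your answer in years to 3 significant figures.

0.0426 yr

Q = 5.72 m³/s × 3.156e+07 s/yr = 1.805e+08 m³/yr.
Hydraulic residence time τ = V/Q = 7.69e+06/1.805e+08 = 0.0426 yr.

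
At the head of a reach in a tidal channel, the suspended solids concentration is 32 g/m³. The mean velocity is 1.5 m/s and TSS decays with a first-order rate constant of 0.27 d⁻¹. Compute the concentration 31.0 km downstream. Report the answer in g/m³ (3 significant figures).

Travel time t = 31.0 km / 1.5 m/s = 3.1e+04/1.5 = 2.067e+04 s = 0.2392 d.
First-order decay: C = 32·exp(−0.27·0.2392) = 32·0.9375 = 30 g/m³.

30.0 g/m³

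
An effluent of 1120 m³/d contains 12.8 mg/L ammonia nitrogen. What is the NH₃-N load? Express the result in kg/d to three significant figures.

1120 m³/d = 0.01296 m³/s.
Mass flux = Q·C = 0.01296 m³/s × 12.8 g/m³ = 0.1659 g/s.
= 0.1659 g/s × 86.4 = 14.34 kg/d.

14.3 kg/d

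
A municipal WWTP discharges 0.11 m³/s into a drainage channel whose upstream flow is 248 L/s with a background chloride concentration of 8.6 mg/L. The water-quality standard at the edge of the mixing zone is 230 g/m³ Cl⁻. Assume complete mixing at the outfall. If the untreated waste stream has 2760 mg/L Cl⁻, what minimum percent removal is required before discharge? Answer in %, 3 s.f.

248 L/s = 0.248 m³/s.
Mass balance: 230·0.358 = 0.11·Cₑ + 0.248·8.6.
Cₑ = (82.34 − 2.133) / 0.11 = 729.2 mg/L.
Required removal = 1 − 729.2/2760 = 73.58 %.

73.6 %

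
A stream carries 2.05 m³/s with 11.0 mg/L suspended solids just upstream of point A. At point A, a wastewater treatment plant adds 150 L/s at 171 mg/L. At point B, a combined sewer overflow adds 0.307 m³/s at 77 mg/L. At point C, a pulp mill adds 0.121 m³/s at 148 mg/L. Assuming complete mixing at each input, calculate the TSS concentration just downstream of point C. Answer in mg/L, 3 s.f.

34.2 mg/L

150 L/s = 0.15 m³/s.
After input A: C = (2.05·11 + 0.15·171) / 2.2 = 21.91 mg/L.
After input B: C = (2.2·21.91 + 0.307·77) / 2.507 = 28.66 mg/L.
After input C: C = (2.507·28.66 + 0.121·148) / 2.628 = 34.15 mg/L.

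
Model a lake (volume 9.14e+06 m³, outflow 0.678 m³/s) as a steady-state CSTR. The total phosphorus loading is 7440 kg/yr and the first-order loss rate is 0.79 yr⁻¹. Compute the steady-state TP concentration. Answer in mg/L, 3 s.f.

0.260 mg/L

Outflow Q = 0.678 m³/s × 3.156e+07 s/yr = 2.14e+07 m³/yr.
Steady-state CSTR mass balance: W = Q·C + k·V·C, so C = W/(Q + kV).
Q + kV = 2.14e+07 + 0.79·9.14e+06 = 2.862e+07 m³/yr.
C = 7440/2.862e+07 = 0.00026 kg/m³ = 0.26 mg/L.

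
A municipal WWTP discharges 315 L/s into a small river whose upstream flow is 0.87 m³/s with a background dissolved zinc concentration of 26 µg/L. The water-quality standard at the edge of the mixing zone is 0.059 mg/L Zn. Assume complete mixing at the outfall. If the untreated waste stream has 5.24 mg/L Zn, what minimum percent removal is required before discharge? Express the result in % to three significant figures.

97.1 %

315 L/s = 0.315 m³/s.
26 µg/L = 0.026 mg/L.
Mass balance: 0.059·1.185 = 0.315·Cₑ + 0.87·0.026.
Cₑ = (0.06992 − 0.02262) / 0.315 = 0.1501 mg/L.
Required removal = 1 − 0.1501/5.24 = 97.13 %.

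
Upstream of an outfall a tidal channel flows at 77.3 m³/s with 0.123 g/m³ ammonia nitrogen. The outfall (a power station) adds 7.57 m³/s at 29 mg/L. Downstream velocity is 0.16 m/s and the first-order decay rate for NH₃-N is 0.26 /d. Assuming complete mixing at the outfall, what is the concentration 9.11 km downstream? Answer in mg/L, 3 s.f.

After complete mixing, C₀ = (7.57·29 + 77.3·0.123) / 84.87 = 2.699 mg/L.
Travel time t = 9110 m / 0.16 m/s = 5.694e+04 s = 0.659 d.
C = 2.699·exp(−0.26·0.659) = 2.699·0.8425 = 2.274 mg/L.

2.27 mg/L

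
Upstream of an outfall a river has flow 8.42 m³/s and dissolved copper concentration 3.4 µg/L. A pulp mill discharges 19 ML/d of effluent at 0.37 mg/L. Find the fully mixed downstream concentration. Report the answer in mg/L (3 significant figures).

19 ML/d = 0.2199 m³/s.
3.4 µg/L = 0.0034 mg/L.
Flow-weighted mixing gives C = (0.2199·0.37 + 8.42·0.0034) / (0.2199 + 8.42) = 0.11/8.64 = 0.01273 mg/L.

0.0127 mg/L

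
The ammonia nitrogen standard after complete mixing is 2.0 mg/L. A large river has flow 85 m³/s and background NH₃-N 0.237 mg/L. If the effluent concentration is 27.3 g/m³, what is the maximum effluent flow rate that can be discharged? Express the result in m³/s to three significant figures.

Mass balance at complete mixing: C_std·(Q_w + Q_r) = Q_w·C_e + Q_r·C_b.
Rearranging, Q_w = Q_r·(C_std − C_b)/(C_e − C_std) = 85·(2 − 0.237) / (27.3 − 2) = 5.923 m³/s.

5.92 m³/s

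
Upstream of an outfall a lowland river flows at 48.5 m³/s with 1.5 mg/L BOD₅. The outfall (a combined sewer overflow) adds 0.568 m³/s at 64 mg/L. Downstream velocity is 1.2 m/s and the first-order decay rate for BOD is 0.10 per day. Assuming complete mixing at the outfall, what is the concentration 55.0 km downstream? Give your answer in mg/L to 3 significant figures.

After complete mixing, C₀ = (0.568·64 + 48.5·1.5) / 49.07 = 2.223 mg/L.
Travel time t = 5.5e+04 m / 1.2 m/s = 4.583e+04 s = 0.5305 d.
C = 2.223·exp(−0.10·0.5305) = 2.223·0.9483 = 2.109 mg/L.

2.11 mg/L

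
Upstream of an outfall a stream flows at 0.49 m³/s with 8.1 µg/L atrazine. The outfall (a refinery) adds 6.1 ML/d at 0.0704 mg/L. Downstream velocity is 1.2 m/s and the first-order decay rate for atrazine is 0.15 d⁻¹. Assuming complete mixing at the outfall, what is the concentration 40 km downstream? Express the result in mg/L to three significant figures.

6.1 ML/d = 0.0706 m³/s.
8.1 µg/L = 0.0081 mg/L.
After complete mixing, C₀ = (0.0706·0.0704 + 0.49·0.0081) / 0.5606 = 0.01595 mg/L.
Travel time t = 4e+04 m / 1.2 m/s = 3.333e+04 s = 0.3858 d.
C = 0.01595·exp(−0.15·0.3858) = 0.01595·0.9438 = 0.01505 mg/L.

0.0150 mg/L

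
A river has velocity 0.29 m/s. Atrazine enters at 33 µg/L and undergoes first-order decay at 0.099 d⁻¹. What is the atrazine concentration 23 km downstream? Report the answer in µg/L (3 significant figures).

30.1 µg/L

Travel time t = 23 km / 0.29 m/s = 2.3e+04/0.29 = 7.931e+04 s = 0.9179 d.
First-order decay: C = 33·exp(−0.099·0.9179) = 33·0.9131 = 30.13 µg/L.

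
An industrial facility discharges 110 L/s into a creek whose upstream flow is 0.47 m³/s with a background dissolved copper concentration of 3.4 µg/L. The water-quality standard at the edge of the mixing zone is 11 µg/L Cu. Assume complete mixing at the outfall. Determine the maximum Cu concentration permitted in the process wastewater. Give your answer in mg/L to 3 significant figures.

0.0435 mg/L

110 L/s = 0.11 m³/s.
3.4 µg/L = 0.0034 mg/L.
11 µg/L = 0.011 mg/L.
Mass balance: 0.011·0.58 = 0.11·Cₑ + 0.47·0.0034.
Cₑ = (0.00638 − 0.001598) / 0.11 = 0.04347 mg/L.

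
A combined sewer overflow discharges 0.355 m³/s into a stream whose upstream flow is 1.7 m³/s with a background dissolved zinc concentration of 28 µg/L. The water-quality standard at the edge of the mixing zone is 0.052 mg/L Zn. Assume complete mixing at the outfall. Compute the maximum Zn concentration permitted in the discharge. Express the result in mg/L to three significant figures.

0.167 mg/L

28 µg/L = 0.028 mg/L.
Mass balance: 0.052·2.055 = 0.355·Cₑ + 1.7·0.028.
Cₑ = (0.1069 − 0.0476) / 0.355 = 0.1669 mg/L.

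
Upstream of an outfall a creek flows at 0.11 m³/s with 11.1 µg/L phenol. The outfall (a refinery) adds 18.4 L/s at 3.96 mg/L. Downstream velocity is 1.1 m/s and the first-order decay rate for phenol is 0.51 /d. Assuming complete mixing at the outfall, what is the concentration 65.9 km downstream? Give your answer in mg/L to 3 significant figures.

18.4 L/s = 0.0184 m³/s.
11.1 µg/L = 0.0111 mg/L.
After complete mixing, C₀ = (0.0184·3.96 + 0.11·0.0111) / 0.1284 = 0.577 mg/L.
Travel time t = 6.59e+04 m / 1.1 m/s = 5.991e+04 s = 0.6934 d.
C = 0.577·exp(−0.51·0.6934) = 0.577·0.7021 = 0.4051 mg/L.

0.405 mg/L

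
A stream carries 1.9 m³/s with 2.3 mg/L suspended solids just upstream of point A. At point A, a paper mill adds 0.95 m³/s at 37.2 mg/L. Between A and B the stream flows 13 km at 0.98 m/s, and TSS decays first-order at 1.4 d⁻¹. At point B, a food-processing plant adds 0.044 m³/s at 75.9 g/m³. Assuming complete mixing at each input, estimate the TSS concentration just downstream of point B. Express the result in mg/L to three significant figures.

After input A: C = (1.9·2.3 + 0.95·37.2) / 2.85 = 13.93 mg/L.
Over the 13 km reach to input B (t = 1.327e+04 s = 0.1535 d), decay gives C = 13.93·exp(−1.4·0.1535) = 11.24 mg/L.
After input B: C = (2.85·11.24 + 0.044·75.9) / 2.894 = 12.22 mg/L.

12.2 mg/L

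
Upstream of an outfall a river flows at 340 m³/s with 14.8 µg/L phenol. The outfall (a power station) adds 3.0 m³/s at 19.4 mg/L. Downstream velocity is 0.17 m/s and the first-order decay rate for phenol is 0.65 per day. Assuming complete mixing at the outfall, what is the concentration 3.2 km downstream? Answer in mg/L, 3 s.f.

0.160 mg/L

14.8 µg/L = 0.0148 mg/L.
After complete mixing, C₀ = (3·19.4 + 340·0.0148) / 343 = 0.1843 mg/L.
Travel time t = 3200 m / 0.17 m/s = 1.882e+04 s = 0.2179 d.
C = 0.1843·exp(−0.65·0.2179) = 0.1843·0.868 = 0.16 mg/L.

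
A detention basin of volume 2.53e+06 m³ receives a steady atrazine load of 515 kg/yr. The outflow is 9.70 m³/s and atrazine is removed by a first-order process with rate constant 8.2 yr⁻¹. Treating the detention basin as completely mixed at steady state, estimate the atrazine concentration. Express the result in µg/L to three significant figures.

Outflow Q = 9.70 m³/s × 3.156e+07 s/yr = 3.061e+08 m³/yr.
Steady-state CSTR mass balance: W = Q·C + k·V·C, so C = W/(Q + kV).
Q + kV = 3.061e+08 + 8.2·2.53e+06 = 3.269e+08 m³/yr.
C = 515/3.269e+08 = 1.576e-06 kg/m³ = 0.001576 mg/L = 1.576 µg/L.

1.58 µg/L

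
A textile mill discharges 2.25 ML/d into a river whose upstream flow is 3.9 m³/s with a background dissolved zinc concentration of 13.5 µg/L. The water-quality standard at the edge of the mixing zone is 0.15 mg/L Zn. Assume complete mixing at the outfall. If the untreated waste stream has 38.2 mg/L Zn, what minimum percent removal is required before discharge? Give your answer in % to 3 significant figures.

2.25 ML/d = 0.02604 m³/s.
13.5 µg/L = 0.0135 mg/L.
Mass balance: 0.15·3.926 = 0.02604·Cₑ + 3.9·0.0135.
Cₑ = (0.5889 − 0.05265) / 0.02604 = 20.59 mg/L.
Required removal = 1 − 20.59/38.2 = 46.09 %.

46.1 %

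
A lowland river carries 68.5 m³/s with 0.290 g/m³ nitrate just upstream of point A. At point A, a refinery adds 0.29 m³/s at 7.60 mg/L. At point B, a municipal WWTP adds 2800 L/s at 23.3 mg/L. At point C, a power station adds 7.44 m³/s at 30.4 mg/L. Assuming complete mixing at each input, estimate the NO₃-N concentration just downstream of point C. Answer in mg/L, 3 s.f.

3.97 mg/L

After input A: C = (68.5·0.29 + 0.29·7.6) / 68.79 = 0.3208 mg/L.
2800 L/s = 2.8 m³/s.
After input B: C = (68.79·0.3208 + 2.8·23.3) / 71.59 = 1.22 mg/L.
After input C: C = (71.59·1.22 + 7.44·30.4) / 79.03 = 3.967 mg/L.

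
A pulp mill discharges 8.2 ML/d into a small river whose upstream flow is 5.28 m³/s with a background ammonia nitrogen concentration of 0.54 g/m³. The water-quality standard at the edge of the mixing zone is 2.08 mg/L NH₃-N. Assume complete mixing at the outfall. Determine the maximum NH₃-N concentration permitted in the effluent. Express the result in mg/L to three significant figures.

87.8 mg/L

8.2 ML/d = 0.09491 m³/s.
Mass balance: 2.08·5.375 = 0.09491·Cₑ + 5.28·0.54.
Cₑ = (11.18 − 2.851) / 0.09491 = 87.76 mg/L.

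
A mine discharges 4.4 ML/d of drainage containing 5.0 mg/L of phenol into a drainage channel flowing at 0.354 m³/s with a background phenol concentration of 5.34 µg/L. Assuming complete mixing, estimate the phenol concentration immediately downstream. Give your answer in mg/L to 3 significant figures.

0.633 mg/L

4.4 ML/d = 0.05093 m³/s.
5.34 µg/L = 0.00534 mg/L.
Conservation of mass across the mixing zone: C = (0.05093·5 + 0.354·0.00534) / (0.05093 + 0.354) = 0.2565/0.4049 = 0.6335 mg/L.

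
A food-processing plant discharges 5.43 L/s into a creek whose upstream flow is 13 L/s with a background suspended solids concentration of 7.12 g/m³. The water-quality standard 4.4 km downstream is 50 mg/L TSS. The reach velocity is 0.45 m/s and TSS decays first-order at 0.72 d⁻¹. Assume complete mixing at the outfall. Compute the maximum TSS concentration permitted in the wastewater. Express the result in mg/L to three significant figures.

167 mg/L

5.43 L/s = 0.00543 m³/s.
13 L/s = 0.013 m³/s.
Travel time to the compliance point: t = 4400/0.45 = 9778 s = 0.1132 d; decay factor exp(−0.72·0.1132) = 0.9217.
So the concentration just after mixing may be at most 50/0.9217 = 54.24 mg/L.
Mass balance: 54.24·0.01843 = 0.00543·Cₑ + 0.013·7.12.
Cₑ = (0.9997 − 0.09256) / 0.00543 = 167.1 mg/L.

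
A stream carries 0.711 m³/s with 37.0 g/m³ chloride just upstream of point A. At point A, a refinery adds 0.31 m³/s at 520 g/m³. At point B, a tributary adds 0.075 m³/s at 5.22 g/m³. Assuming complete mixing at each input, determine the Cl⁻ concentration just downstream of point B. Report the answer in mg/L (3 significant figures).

After input A: C = (0.711·37 + 0.31·520) / 1.021 = 183.7 mg/L.
After input B: C = (1.021·183.7 + 0.075·5.22) / 1.096 = 171.4 mg/L.

171 mg/L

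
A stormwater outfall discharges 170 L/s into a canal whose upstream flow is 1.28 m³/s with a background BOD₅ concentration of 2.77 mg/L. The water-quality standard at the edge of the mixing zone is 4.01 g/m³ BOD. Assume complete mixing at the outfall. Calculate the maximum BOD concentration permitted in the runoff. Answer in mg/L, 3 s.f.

170 L/s = 0.17 m³/s.
Mass balance: 4.01·1.45 = 0.17·Cₑ + 1.28·2.77.
Cₑ = (5.814 − 3.546) / 0.17 = 13.35 mg/L.

13.3 mg/L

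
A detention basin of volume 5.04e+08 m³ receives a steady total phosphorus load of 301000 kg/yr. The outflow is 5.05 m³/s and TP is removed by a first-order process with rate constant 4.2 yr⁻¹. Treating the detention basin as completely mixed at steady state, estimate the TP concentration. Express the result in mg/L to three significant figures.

Outflow Q = 5.05 m³/s × 3.156e+07 s/yr = 1.594e+08 m³/yr.
Steady-state CSTR mass balance: W = Q·C + k·V·C, so C = W/(Q + kV).
Q + kV = 1.594e+08 + 4.2·5.04e+08 = 2.276e+09 m³/yr.
C = 301000/2.276e+09 = 0.0001322 kg/m³ = 0.1322 mg/L.

0.132 mg/L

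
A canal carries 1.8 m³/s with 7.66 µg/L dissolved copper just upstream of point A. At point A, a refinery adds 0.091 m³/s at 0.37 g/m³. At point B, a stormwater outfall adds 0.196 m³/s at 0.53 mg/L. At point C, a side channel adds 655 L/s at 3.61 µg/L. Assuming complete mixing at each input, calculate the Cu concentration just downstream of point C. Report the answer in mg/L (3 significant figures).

0.0561 mg/L

7.66 µg/L = 0.00766 mg/L.
After input A: C = (1.8·0.00766 + 0.091·0.37) / 1.891 = 0.0251 mg/L.
After input B: C = (1.891·0.0251 + 0.196·0.53) / 2.087 = 0.07251 mg/L.
655 L/s = 0.655 m³/s.
3.61 µg/L = 0.00361 mg/L.
After input C: C = (2.087·0.07251 + 0.655·0.00361) / 2.742 = 0.05605 mg/L.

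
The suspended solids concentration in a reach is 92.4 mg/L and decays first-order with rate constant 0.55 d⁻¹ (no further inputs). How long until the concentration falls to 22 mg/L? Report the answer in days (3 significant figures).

2.61 d

t = ln(C₀/C)/k = ln(92.4/22)/0.55 = 1.435/0.55 = 2.609 d.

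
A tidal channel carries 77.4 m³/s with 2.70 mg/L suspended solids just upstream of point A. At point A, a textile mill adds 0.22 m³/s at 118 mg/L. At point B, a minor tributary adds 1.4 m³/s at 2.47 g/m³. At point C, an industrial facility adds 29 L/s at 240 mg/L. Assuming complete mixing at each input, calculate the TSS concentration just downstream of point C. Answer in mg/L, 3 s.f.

3.10 mg/L

After input A: C = (77.4·2.7 + 0.22·118) / 77.62 = 3.027 mg/L.
After input B: C = (77.62·3.027 + 1.4·2.47) / 79.02 = 3.017 mg/L.
29 L/s = 0.029 m³/s.
After input C: C = (79.02·3.017 + 0.029·240) / 79.05 = 3.104 mg/L.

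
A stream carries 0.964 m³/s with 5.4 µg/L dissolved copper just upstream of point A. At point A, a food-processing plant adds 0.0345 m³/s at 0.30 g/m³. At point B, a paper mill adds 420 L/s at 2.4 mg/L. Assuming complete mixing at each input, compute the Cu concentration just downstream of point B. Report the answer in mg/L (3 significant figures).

0.722 mg/L

5.4 µg/L = 0.0054 mg/L.
After input A: C = (0.964·0.0054 + 0.0345·0.3) / 0.9985 = 0.01558 mg/L.
420 L/s = 0.42 m³/s.
After input B: C = (0.9985·0.01558 + 0.42·2.4) / 1.418 = 0.7216 mg/L.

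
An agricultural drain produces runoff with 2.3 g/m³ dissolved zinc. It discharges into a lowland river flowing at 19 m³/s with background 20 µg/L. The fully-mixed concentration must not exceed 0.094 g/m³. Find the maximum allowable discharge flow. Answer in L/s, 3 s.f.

20 µg/L = 0.02 mg/L.
Mass balance at complete mixing: C_std·(Q_w + Q_r) = Q_w·C_e + Q_r·C_b.
Rearranging, Q_w = Q_r·(C_std − C_b)/(C_e − C_std) = 19·(0.094 − 0.02) / (2.3 − 0.094) = 0.6374 m³/s.
= 637.4 L/s.

637 L/s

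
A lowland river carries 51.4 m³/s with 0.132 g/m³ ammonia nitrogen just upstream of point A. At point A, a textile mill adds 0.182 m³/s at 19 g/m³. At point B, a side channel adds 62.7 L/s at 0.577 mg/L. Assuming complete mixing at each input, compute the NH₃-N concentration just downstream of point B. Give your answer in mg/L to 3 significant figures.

After input A: C = (51.4·0.132 + 0.182·19) / 51.58 = 0.1986 mg/L.
62.7 L/s = 0.0627 m³/s.
After input B: C = (51.58·0.1986 + 0.0627·0.577) / 51.64 = 0.199 mg/L.

0.199 mg/L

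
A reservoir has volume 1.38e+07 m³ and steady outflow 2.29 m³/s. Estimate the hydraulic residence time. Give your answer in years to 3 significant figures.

Q = 2.29 m³/s × 3.156e+07 s/yr = 7.227e+07 m³/yr.
Hydraulic residence time τ = V/Q = 1.38e+07/7.227e+07 = 0.191 yr.

0.191 yr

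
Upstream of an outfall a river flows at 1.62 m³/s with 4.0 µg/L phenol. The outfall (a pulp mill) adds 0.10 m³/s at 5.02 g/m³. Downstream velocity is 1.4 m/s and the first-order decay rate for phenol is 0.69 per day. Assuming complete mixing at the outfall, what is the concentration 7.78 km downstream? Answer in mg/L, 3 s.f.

4.0 µg/L = 0.004 mg/L.
After complete mixing, C₀ = (0.1·5.02 + 1.62·0.004) / 1.72 = 0.2956 mg/L.
Travel time t = 7780 m / 1.4 m/s = 5557 s = 0.06432 d.
C = 0.2956·exp(−0.69·0.06432) = 0.2956·0.9566 = 0.2828 mg/L.

0.283 mg/L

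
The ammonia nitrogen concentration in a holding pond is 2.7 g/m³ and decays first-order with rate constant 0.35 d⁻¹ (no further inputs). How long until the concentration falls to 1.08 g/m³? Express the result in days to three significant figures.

t = ln(C₀/C)/k = ln(2.7/1.08)/0.35 = 0.9163/0.35 = 2.618 d.

2.62 d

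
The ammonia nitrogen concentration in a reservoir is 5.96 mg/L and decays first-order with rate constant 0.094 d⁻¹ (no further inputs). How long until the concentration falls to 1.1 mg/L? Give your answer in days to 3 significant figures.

18.0 d

t = ln(C₀/C)/k = ln(5.96/1.1)/0.094 = 1.69/0.094 = 17.98 d.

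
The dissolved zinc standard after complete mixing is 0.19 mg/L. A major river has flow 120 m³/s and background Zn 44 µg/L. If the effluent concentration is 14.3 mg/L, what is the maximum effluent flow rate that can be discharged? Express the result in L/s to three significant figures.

44 µg/L = 0.044 mg/L.
Mass balance at complete mixing: C_std·(Q_w + Q_r) = Q_w·C_e + Q_r·C_b.
Rearranging, Q_w = Q_r·(C_std − C_b)/(C_e − C_std) = 120·(0.19 − 0.044) / (14.3 − 0.19) = 1.242 m³/s.
= 1242 L/s.

1240 L/s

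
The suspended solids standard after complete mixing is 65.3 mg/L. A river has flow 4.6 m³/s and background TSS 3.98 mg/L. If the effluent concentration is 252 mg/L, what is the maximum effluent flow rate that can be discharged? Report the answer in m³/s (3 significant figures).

1.51 m³/s

Mass balance at complete mixing: C_std·(Q_w + Q_r) = Q_w·C_e + Q_r·C_b.
Rearranging, Q_w = Q_r·(C_std − C_b)/(C_e − C_std) = 4.6·(65.3 − 3.98) / (252 − 65.3) = 1.511 m³/s.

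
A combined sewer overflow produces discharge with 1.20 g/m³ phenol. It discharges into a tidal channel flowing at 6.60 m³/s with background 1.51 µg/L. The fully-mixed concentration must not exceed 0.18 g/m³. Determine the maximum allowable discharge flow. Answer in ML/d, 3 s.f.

99.8 ML/d

1.51 µg/L = 0.00151 mg/L.
Mass balance at complete mixing: C_std·(Q_w + Q_r) = Q_w·C_e + Q_r·C_b.
Rearranging, Q_w = Q_r·(C_std − C_b)/(C_e − C_std) = 6.60·(0.18 − 0.00151) / (1.2 − 0.18) = 1.155 m³/s.
= 99.79 ML/d.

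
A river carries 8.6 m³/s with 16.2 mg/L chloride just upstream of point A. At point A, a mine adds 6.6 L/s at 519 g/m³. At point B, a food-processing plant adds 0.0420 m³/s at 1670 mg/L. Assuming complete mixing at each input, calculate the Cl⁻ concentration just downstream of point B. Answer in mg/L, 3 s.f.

6.6 L/s = 0.0066 m³/s.
After input A: C = (8.6·16.2 + 0.0066·519) / 8.607 = 16.59 mg/L.
After input B: C = (8.607·16.59 + 0.042·1670) / 8.649 = 24.62 mg/L.

24.6 mg/L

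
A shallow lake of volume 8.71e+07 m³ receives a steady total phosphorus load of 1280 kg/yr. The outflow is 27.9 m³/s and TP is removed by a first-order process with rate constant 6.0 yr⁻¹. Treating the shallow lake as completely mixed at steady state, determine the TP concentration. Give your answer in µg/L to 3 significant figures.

0.912 µg/L

Outflow Q = 27.9 m³/s × 3.156e+07 s/yr = 8.805e+08 m³/yr.
Steady-state CSTR mass balance: W = Q·C + k·V·C, so C = W/(Q + kV).
Q + kV = 8.805e+08 + 6.0·8.71e+07 = 1.403e+09 m³/yr.
C = 1280/1.403e+09 = 9.123e-07 kg/m³ = 0.0009123 mg/L = 0.9123 µg/L.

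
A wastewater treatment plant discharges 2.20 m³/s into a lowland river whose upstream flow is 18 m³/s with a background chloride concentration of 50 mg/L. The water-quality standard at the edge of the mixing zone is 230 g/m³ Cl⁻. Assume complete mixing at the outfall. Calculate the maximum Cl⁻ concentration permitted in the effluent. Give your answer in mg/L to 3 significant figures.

Mass balance: 230·20.2 = 2.2·Cₑ + 18·50.
Cₑ = (4646 − 900) / 2.2 = 1703 mg/L.

1700 mg/L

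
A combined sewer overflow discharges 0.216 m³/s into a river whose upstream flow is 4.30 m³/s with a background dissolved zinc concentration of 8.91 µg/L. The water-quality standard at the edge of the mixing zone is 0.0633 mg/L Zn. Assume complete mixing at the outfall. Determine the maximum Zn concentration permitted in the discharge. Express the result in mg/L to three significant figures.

1.15 mg/L

8.91 µg/L = 0.00891 mg/L.
Mass balance: 0.0633·4.516 = 0.216·Cₑ + 4.3·0.00891.
Cₑ = (0.2859 − 0.03831) / 0.216 = 1.146 mg/L.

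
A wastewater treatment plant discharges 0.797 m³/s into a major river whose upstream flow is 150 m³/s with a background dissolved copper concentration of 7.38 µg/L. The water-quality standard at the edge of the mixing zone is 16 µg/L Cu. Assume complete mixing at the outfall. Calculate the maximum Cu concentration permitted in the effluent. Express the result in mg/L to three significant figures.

7.38 µg/L = 0.00738 mg/L.
16 µg/L = 0.016 mg/L.
Mass balance: 0.016·150.8 = 0.797·Cₑ + 150·0.00738.
Cₑ = (2.413 − 1.107) / 0.797 = 1.638 mg/L.

1.64 mg/L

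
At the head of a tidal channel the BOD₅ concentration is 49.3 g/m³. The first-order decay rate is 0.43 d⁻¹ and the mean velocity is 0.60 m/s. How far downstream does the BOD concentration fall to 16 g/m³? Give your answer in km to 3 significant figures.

From C = C₀·e^(−kt), t = ln(C₀/C)/k = ln(49.3/16)/0.43 = 1.125/0.43 = 2.617 d.
Distance = v·t = 0.60 m/s × 2.261e+05 s = 1.357e+05 m = 135.7 km.

136 km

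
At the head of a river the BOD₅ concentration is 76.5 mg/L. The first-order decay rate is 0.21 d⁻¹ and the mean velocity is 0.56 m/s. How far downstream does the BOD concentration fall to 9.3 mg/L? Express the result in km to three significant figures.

From C = C₀·e^(−kt), t = ln(C₀/C)/k = ln(76.5/9.3)/0.21 = 2.107/0.21 = 10.03 d.
Distance = v·t = 0.56 m/s × 8.67e+05 s = 4.855e+05 m = 485.5 km.

486 km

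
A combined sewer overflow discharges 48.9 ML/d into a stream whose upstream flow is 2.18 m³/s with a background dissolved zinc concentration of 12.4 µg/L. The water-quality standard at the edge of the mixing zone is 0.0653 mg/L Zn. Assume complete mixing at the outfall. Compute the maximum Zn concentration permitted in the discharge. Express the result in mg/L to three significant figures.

48.9 ML/d = 0.566 m³/s.
12.4 µg/L = 0.0124 mg/L.
Mass balance: 0.0653·2.746 = 0.566·Cₑ + 2.18·0.0124.
Cₑ = (0.1793 − 0.02703) / 0.566 = 0.2691 mg/L.

0.269 mg/L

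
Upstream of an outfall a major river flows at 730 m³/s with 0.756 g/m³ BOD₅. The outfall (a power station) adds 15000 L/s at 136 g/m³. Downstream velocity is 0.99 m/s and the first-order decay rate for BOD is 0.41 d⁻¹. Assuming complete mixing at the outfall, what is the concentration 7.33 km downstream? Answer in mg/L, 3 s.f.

15000 L/s = 15 m³/s.
After complete mixing, C₀ = (15·136 + 730·0.756) / 745 = 3.479 mg/L.
Travel time t = 7330 m / 0.99 m/s = 7404 s = 0.08569 d.
C = 3.479·exp(−0.41·0.08569) = 3.479·0.9655 = 3.359 mg/L.

3.36 mg/L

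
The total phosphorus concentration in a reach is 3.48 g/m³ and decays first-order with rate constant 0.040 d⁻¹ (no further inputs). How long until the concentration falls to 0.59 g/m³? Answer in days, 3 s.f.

44.4 d

t = ln(C₀/C)/k = ln(3.48/0.59)/0.040 = 1.775/0.040 = 44.37 d.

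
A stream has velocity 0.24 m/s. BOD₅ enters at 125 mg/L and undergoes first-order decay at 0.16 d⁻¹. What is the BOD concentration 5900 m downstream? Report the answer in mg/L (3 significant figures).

Travel time t = 5900 m / 0.24 m/s = 5900/0.24 = 2.458e+04 s = 0.2845 d.
First-order decay: C = 125·exp(−0.16·0.2845) = 125·0.9555 = 119.4 mg/L.

119 mg/L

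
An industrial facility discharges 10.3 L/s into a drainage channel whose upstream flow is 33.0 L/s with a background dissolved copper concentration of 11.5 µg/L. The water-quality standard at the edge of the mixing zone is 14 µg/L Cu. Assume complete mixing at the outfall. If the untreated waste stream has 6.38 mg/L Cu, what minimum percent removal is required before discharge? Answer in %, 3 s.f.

10.3 L/s = 0.0103 m³/s.
33.0 L/s = 0.033 m³/s.
11.5 µg/L = 0.0115 mg/L.
14 µg/L = 0.014 mg/L.
Mass balance: 0.014·0.0433 = 0.0103·Cₑ + 0.033·0.0115.
Cₑ = (0.0006062 − 0.0003795) / 0.0103 = 0.02201 mg/L.
Required removal = 1 − 0.02201/6.38 = 99.66 %.

99.7 %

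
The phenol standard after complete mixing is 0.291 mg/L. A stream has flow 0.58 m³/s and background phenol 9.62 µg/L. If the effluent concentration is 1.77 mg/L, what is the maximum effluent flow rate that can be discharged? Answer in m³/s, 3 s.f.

9.62 µg/L = 0.00962 mg/L.
Mass balance at complete mixing: C_std·(Q_w + Q_r) = Q_w·C_e + Q_r·C_b.
Rearranging, Q_w = Q_r·(C_std − C_b)/(C_e − C_std) = 0.58·(0.291 − 0.00962) / (1.77 − 0.291) = 0.1103 m³/s.

0.110 m³/s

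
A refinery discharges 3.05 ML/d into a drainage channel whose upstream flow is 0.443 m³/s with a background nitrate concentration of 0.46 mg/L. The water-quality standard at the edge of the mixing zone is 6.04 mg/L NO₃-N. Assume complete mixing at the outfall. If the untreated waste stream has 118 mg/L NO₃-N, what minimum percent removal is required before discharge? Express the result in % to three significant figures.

3.05 ML/d = 0.0353 m³/s.
Mass balance: 6.04·0.4783 = 0.0353·Cₑ + 0.443·0.46.
Cₑ = (2.889 − 0.2038) / 0.0353 = 76.06 mg/L.
Required removal = 1 − 76.06/118 = 35.54 %.

35.5 %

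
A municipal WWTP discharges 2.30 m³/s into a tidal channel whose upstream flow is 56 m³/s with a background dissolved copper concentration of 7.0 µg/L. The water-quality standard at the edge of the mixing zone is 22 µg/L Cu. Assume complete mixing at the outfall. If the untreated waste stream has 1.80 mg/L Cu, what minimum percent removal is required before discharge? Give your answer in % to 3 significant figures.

78.5 %

7.0 µg/L = 0.007 mg/L.
22 µg/L = 0.022 mg/L.
Mass balance: 0.022·58.3 = 2.3·Cₑ + 56·0.007.
Cₑ = (1.283 − 0.392) / 2.3 = 0.3872 mg/L.
Required removal = 1 − 0.3872/1.80 = 78.49 %.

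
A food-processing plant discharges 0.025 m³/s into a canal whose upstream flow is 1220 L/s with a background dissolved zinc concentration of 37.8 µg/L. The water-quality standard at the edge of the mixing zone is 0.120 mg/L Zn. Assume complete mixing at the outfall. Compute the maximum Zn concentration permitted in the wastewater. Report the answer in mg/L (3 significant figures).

4.13 mg/L

1220 L/s = 1.22 m³/s.
37.8 µg/L = 0.0378 mg/L.
Mass balance: 0.12·1.245 = 0.025·Cₑ + 1.22·0.0378.
Cₑ = (0.1494 − 0.04612) / 0.025 = 4.131 mg/L.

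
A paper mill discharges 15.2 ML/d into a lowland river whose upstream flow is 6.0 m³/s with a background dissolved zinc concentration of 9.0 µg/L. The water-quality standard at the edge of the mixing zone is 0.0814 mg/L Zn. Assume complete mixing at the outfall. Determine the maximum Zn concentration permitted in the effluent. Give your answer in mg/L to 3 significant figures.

2.55 mg/L

15.2 ML/d = 0.1759 m³/s.
9.0 µg/L = 0.009 mg/L.
Mass balance: 0.0814·6.176 = 0.1759·Cₑ + 6·0.009.
Cₑ = (0.5027 − 0.054) / 0.1759 = 2.551 mg/L.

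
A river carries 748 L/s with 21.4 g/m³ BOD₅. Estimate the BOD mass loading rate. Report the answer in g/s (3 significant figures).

16.0 g/s

748 L/s = 0.748 m³/s.
Mass flux = Q·C = 0.748 m³/s × 21.4 g/m³ = 16.01 g/s.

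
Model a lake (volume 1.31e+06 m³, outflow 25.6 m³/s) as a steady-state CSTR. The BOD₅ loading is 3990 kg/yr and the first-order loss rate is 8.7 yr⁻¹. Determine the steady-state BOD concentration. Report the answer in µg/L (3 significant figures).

4.87 µg/L

Outflow Q = 25.6 m³/s × 3.156e+07 s/yr = 8.079e+08 m³/yr.
Steady-state CSTR mass balance: W = Q·C + k·V·C, so C = W/(Q + kV).
Q + kV = 8.079e+08 + 8.7·1.31e+06 = 8.193e+08 m³/yr.
C = 3990/8.193e+08 = 4.87e-06 kg/m³ = 0.00487 mg/L = 4.87 µg/L.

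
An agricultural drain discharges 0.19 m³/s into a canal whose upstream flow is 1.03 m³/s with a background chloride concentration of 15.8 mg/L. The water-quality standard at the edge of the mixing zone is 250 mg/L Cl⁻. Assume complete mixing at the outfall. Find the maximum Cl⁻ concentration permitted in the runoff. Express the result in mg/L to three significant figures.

Mass balance: 250·1.22 = 0.19·Cₑ + 1.03·15.8.
Cₑ = (305 − 16.27) / 0.19 = 1520 mg/L.

1520 mg/L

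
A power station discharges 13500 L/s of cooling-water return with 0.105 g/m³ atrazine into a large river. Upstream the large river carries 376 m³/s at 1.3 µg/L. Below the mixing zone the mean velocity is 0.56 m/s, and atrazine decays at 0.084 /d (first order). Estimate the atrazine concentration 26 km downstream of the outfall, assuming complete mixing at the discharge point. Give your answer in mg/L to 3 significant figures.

0.00468 mg/L

13500 L/s = 13.5 m³/s.
1.3 µg/L = 0.0013 mg/L.
After complete mixing, C₀ = (13.5·0.105 + 376·0.0013) / 389.5 = 0.004894 mg/L.
Travel time t = 2.6e+04 m / 0.56 m/s = 4.643e+04 s = 0.5374 d.
C = 0.004894·exp(−0.084·0.5374) = 0.004894·0.9559 = 0.004678 mg/L.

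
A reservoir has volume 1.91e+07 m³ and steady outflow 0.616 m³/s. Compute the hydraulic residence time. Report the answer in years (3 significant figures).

Q = 0.616 m³/s × 3.156e+07 s/yr = 1.944e+07 m³/yr.
Hydraulic residence time τ = V/Q = 1.91e+07/1.944e+07 = 0.9825 yr.

0.983 yr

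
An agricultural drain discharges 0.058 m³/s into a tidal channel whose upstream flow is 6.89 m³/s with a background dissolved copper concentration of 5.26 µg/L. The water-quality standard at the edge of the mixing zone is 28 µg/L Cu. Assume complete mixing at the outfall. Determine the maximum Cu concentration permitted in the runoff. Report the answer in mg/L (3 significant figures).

2.73 mg/L

5.26 µg/L = 0.00526 mg/L.
28 µg/L = 0.028 mg/L.
Mass balance: 0.028·6.948 = 0.058·Cₑ + 6.89·0.00526.
Cₑ = (0.1945 − 0.03624) / 0.058 = 2.729 mg/L.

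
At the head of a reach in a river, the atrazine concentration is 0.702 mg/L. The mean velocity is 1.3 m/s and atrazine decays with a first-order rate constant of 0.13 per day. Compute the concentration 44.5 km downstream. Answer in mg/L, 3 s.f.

Travel time t = 44.5 km / 1.3 m/s = 4.45e+04/1.3 = 3.423e+04 s = 0.3962 d.
First-order decay: C = 0.702·exp(−0.13·0.3962) = 0.702·0.9498 = 0.6668 mg/L.

0.667 mg/L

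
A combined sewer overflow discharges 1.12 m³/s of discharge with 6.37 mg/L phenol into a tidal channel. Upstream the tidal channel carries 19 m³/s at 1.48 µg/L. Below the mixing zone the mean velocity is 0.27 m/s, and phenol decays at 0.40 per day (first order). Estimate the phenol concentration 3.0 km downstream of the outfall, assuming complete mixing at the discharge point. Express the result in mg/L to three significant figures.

1.48 µg/L = 0.00148 mg/L.
After complete mixing, C₀ = (1.12·6.37 + 19·0.00148) / 20.12 = 0.356 mg/L.
Travel time t = 3000 m / 0.27 m/s = 1.111e+04 s = 0.1286 d.
C = 0.356·exp(−0.40·0.1286) = 0.356·0.9499 = 0.3381 mg/L.

0.338 mg/L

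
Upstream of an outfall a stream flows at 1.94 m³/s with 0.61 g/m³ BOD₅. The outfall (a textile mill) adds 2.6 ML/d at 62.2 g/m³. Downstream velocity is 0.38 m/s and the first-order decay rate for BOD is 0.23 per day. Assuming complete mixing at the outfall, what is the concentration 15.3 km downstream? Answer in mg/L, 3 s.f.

1.39 mg/L

2.6 ML/d = 0.03009 m³/s.
After complete mixing, C₀ = (0.03009·62.2 + 1.94·0.61) / 1.97 = 1.551 mg/L.
Travel time t = 1.53e+04 m / 0.38 m/s = 4.026e+04 s = 0.466 d.
C = 1.551·exp(−0.23·0.466) = 1.551·0.8984 = 1.393 mg/L.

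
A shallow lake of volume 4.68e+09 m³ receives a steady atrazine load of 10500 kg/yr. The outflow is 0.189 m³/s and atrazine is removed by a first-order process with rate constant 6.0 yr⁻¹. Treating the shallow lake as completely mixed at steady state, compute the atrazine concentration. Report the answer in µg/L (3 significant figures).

0.374 µg/L

Outflow Q = 0.189 m³/s × 3.156e+07 s/yr = 5.964e+06 m³/yr.
Steady-state CSTR mass balance: W = Q·C + k·V·C, so C = W/(Q + kV).
Q + kV = 5.964e+06 + 6.0·4.68e+09 = 2.809e+10 m³/yr.
C = 10500/2.809e+10 = 3.739e-07 kg/m³ = 0.0003739 mg/L = 0.3739 µg/L.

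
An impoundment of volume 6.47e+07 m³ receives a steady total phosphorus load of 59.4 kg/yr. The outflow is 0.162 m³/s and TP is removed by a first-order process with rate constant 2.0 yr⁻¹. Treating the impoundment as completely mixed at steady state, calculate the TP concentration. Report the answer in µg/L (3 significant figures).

Outflow Q = 0.162 m³/s × 3.156e+07 s/yr = 5.112e+06 m³/yr.
Steady-state CSTR mass balance: W = Q·C + k·V·C, so C = W/(Q + kV).
Q + kV = 5.112e+06 + 2.0·6.47e+07 = 1.345e+08 m³/yr.
C = 59.4/1.345e+08 = 4.416e-07 kg/m³ = 0.0004416 mg/L = 0.4416 µg/L.

0.442 µg/L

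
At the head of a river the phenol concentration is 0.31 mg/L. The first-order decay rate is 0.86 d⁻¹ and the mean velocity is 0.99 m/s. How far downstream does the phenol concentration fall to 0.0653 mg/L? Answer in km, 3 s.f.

From C = C₀·e^(−kt), t = ln(C₀/C)/k = ln(0.31/0.0653)/0.86 = 1.558/0.86 = 1.811 d.
Distance = v·t = 0.99 m/s × 1.565e+05 s = 1.549e+05 m = 154.9 km.

155 km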